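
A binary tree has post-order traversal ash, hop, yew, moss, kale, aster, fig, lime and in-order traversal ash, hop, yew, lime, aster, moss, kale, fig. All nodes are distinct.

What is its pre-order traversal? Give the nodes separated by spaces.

lime yew hop ash fig aster kale moss

The last element of post-order is the root; it splits in-order into left and right subtrees.
Root lime: left subtree has 3 nodes {ash, hop, yew}, right has 4 {aster, moss, kale, fig}.
  Root yew: left subtree has 2 nodes {ash, hop}, right has 0 { }.
    Root hop: left subtree has 1 node {ash}, right has 0 { }.
  Root fig: left subtree has 3 nodes {aster, moss, kale}, right has 0 { }.
    Root aster: left subtree has 0 nodes { }, right has 2 {moss, kale}.
      Root kale: left subtree has 1 node {moss}, right has 0 { }.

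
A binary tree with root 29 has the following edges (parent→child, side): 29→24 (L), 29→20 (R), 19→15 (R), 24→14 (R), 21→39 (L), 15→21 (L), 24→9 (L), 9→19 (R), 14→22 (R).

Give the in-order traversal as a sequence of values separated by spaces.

In-order visits the left subtree, then the node, then the right subtree.
At 29: go left to 24.
  At 24: go left to 9.
    At 9: no left child.
    Visit 9.
    At 9: go right to 19.
      At 19: no left child.
      Visit 19.
      At 19: go right to 15.
        At 15: go left to 21.
          At 21: go left to 39.
            39 is a leaf — visit 39.
          Visit 21.
          At 21: no right child.
        Visit 15.
        At 15: no right child.
  Visit 24.
  At 24: go right to 14.
    At 14: no left child.
    Visit 14.
    At 14: go right to 22.
      22 is a leaf — visit 22.
Visit 29.
At 29: go right to 20.
  20 is a leaf — visit 20.

9 19 39 21 15 24 14 22 29 20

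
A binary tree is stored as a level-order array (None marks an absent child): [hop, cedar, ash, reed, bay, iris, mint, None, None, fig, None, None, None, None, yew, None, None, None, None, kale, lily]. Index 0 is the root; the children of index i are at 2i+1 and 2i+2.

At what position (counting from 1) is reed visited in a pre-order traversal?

Pre-order visits the node, then its left subtree, then its right subtree.
Visit hop.
At hop: go left to cedar.
  Visit cedar.
  At cedar: go left to reed.
    reed is a leaf — visit reed.
  At cedar: go right to bay.
    Visit bay.
    At bay: go left to fig.
      Visit fig.
      At fig: go left to kale.
        kale is a leaf — visit kale.
      At fig: go right to lily.
        lily is a leaf — visit lily.
    At bay: no right child.
At hop: go right to ash.
  Visit ash.
  At ash: go left to iris.
    iris is a leaf — visit iris.
  At ash: go right to mint.
    Visit mint.
    At mint: no left child.
    At mint: go right to yew.
      yew is a leaf — visit yew.
Full pre-order sequence: hop, cedar, reed, bay, fig, kale, lily, ash, iris, mint, yew.

3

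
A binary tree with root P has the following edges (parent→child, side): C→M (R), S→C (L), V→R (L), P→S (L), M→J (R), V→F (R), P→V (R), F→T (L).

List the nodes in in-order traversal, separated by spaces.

In-order visits the left subtree, then the node, then the right subtree.
At P: go left to S.
  At S: go left to C.
    At C: no left child.
    Visit C.
    At C: go right to M.
      At M: no left child.
      Visit M.
      At M: go right to J.
        J is a leaf — visit J.
  Visit S.
  At S: no right child.
Visit P.
At P: go right to V.
  At V: go left to R.
    R is a leaf — visit R.
  Visit V.
  At V: go right to F.
    At F: go left to T.
      T is a leaf — visit T.
    Visit F.
    At F: no right child.

C M J S P R V T F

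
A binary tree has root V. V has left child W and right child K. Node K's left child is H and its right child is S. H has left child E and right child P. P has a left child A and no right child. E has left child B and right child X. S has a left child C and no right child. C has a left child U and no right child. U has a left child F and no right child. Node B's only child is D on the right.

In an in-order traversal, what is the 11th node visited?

F

In-order visits the left subtree, then the node, then the right subtree.
At V: go left to W.
  W is a leaf — visit W.
Visit V.
At V: go right to K.
  At K: go left to H.
    At H: go left to E.
      At E: go left to B.
        At B: no left child.
        Visit B.
        At B: go right to D.
          D is a leaf — visit D.
      Visit E.
      At E: go right to X.
        X is a leaf — visit X.
    Visit H.
    At H: go right to P.
      At P: go left to A.
        A is a leaf — visit A.
      Visit P.
      At P: no right child.
  Visit K.
  At K: go right to S.
    At S: go left to C.
      At C: go left to U.
        At U: go left to F.
          F is a leaf — visit F.
        Visit U.
        At U: no right child.
      Visit C.
      At C: no right child.
    Visit S.
    At S: no right child.
Full in-order sequence: W, V, B, D, E, X, H, A, P, K, F, U, C, S.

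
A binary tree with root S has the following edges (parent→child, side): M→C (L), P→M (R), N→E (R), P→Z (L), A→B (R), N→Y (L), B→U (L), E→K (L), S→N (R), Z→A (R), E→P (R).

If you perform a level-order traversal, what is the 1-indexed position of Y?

Level-order visits nodes level by level from the root, left to right within each level.
Level 0: S
Level 1: N
Level 2: Y, E
Level 3: K, P
Level 4: Z, M
Level 5: A, C
Level 6: B
Level 7: U
Full level-order sequence: S, N, Y, E, K, P, Z, M, A, C, B, U.

3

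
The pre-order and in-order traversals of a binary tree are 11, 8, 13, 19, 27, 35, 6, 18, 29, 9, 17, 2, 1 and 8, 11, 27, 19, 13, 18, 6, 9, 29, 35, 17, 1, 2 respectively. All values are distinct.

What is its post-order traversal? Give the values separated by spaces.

The first element of pre-order is the root; it splits in-order into left and right subtrees.
Root 11: left subtree has 1 node {8}, right has 11 {27, 19, 13, 18, 6, 9, 29, 35, 17, 1, 2}.
  Root 13: left subtree has 2 nodes {27, 19}, right has 8 {18, 6, 9, 29, 35, 17, 1, 2}.
    Root 19: left subtree has 1 node {27}, right has 0 { }.
    Root 35: left subtree has 4 nodes {18, 6, 9, 29}, right has 3 {17, 1, 2}.
      Root 6: left subtree has 1 node {18}, right has 2 {9, 29}.
        Root 29: left subtree has 1 node {9}, right has 0 { }.
      Root 17: left subtree has 0 nodes { }, right has 2 {1, 2}.
        Root 2: left subtree has 1 node {1}, right has 0 { }.

8 27 19 18 9 29 6 1 2 17 35 13 11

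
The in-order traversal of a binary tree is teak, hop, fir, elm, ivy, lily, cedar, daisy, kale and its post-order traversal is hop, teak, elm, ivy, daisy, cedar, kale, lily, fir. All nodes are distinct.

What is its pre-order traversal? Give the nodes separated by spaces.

The last element of post-order is the root; it splits in-order into left and right subtrees.
Root fir: left subtree has 2 nodes {teak, hop}, right has 6 {elm, ivy, lily, cedar, daisy, kale}.
  Root teak: left subtree has 0 nodes { }, right has 1 {hop}.
  Root lily: left subtree has 2 nodes {elm, ivy}, right has 3 {cedar, daisy, kale}.
    Root ivy: left subtree has 1 node {elm}, right has 0 { }.
    Root kale: left subtree has 2 nodes {cedar, daisy}, right has 0 { }.
      Root cedar: left subtree has 0 nodes { }, right has 1 {daisy}.

fir teak hop lily ivy elm kale cedar daisy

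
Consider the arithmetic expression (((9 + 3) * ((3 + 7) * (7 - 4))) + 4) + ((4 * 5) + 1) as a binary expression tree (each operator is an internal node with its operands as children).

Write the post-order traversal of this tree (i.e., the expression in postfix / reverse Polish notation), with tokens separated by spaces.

Post-order on an expression tree gives postfix notation: for each operator, emit left operand, right operand, then the operator.

9 3 + 3 7 + 7 4 - * * 4 + 4 5 * 1 + +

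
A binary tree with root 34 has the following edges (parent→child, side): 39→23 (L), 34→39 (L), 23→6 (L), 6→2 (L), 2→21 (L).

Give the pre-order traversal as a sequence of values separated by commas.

Pre-order visits the node, then its left subtree, then its right subtree.
Visit 34.
At 34: go left to 39.
  Visit 39.
  At 39: go left to 23.
    Visit 23.
    At 23: go left to 6.
      Visit 6.
      At 6: go left to 2.
        Visit 2.
        At 2: go left to 21.
          21 is a leaf — visit 21.
        At 2: no right child.
      At 6: no right child.
    At 23: no right child.
  At 39: no right child.
At 34: no right child.

34, 39, 23, 6, 2, 21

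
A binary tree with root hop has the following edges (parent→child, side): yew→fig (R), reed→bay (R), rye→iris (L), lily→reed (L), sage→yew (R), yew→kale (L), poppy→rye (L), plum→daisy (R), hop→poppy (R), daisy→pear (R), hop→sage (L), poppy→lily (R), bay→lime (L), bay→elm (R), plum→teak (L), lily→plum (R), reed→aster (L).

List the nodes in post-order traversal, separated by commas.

kale, fig, yew, sage, iris, rye, aster, lime, elm, bay, reed, teak, pear, daisy, plum, lily, poppy, hop

Post-order visits the left subtree, then the right subtree, then the node.
At hop: go left to sage.
  At sage: no left child.
  At sage: go right to yew.
    At yew: go left to kale.
      kale is a leaf — visit kale.
    At yew: go right to fig.
      fig is a leaf — visit fig.
    Visit yew.
  Visit sage.
At hop: go right to poppy.
  At poppy: go left to rye.
    At rye: go left to iris.
      iris is a leaf — visit iris.
    At rye: no right child.
    Visit rye.
  At poppy: go right to lily.
    At lily: go left to reed.
      At reed: go left to aster.
        aster is a leaf — visit aster.
      At reed: go right to bay.
        At bay: go left to lime.
          lime is a leaf — visit lime.
        At bay: go right to elm.
          elm is a leaf — visit elm.
        Visit bay.
      Visit reed.
    At lily: go right to plum.
      At plum: go left to teak.
        teak is a leaf — visit teak.
      At plum: go right to daisy.
        At daisy: no left child.
        At daisy: go right to pear.
          pear is a leaf — visit pear.
        Visit daisy.
      Visit plum.
    Visit lily.
  Visit poppy.
Visit hop.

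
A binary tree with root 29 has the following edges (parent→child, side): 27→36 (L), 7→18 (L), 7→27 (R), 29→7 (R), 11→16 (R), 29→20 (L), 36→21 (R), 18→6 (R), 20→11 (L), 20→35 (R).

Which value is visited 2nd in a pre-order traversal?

Pre-order visits the node, then its left subtree, then its right subtree.
Visit 29.
At 29: go left to 20.
  Visit 20.
  At 20: go left to 11.
    Visit 11.
    At 11: no left child.
    At 11: go right to 16.
      16 is a leaf — visit 16.
  At 20: go right to 35.
    35 is a leaf — visit 35.
At 29: go right to 7.
  Visit 7.
  At 7: go left to 18.
    Visit 18.
    At 18: no left child.
    At 18: go right to 6.
      6 is a leaf — visit 6.
  At 7: go right to 27.
    Visit 27.
    At 27: go left to 36.
      Visit 36.
      At 36: no left child.
      At 36: go right to 21.
        21 is a leaf — visit 21.
    At 27: no right child.
Full pre-order sequence: 29, 20, 11, 16, 35, 7, 18, 6, 27, 36, 21.

20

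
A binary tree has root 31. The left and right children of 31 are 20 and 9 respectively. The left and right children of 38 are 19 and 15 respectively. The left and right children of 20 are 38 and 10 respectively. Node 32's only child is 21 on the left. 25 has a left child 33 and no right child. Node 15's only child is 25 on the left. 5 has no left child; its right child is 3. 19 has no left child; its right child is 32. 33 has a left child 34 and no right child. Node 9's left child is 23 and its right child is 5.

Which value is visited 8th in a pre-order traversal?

Pre-order visits the node, then its left subtree, then its right subtree.
Visit 31.
At 31: go left to 20.
  Visit 20.
  At 20: go left to 38.
    Visit 38.
    At 38: go left to 19.
      Visit 19.
      At 19: no left child.
      At 19: go right to 32.
        Visit 32.
        At 32: go left to 21.
          21 is a leaf — visit 21.
        At 32: no right child.
    At 38: go right to 15.
      Visit 15.
      At 15: go left to 25.
        Visit 25.
        At 25: go left to 33.
          Visit 33.
          At 33: go left to 34.
            34 is a leaf — visit 34.
          At 33: no right child.
        At 25: no right child.
      At 15: no right child.
  At 20: go right to 10.
    10 is a leaf — visit 10.
At 31: go right to 9.
  Visit 9.
  At 9: go left to 23.
    23 is a leaf — visit 23.
  At 9: go right to 5.
    Visit 5.
    At 5: no left child.
    At 5: go right to 3.
      3 is a leaf — visit 3.
Full pre-order sequence: 31, 20, 38, 19, 32, 21, 15, 25, 33, 34, 10, 9, 23, 5, 3.

25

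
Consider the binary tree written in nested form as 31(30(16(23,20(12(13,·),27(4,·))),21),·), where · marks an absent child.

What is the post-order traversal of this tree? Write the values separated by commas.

23, 13, 12, 4, 27, 20, 16, 21, 30, 31

Post-order visits the left subtree, then the right subtree, then the node.
At 31: go left to 30.
  At 30: go left to 16.
    At 16: go left to 23.
      23 is a leaf — visit 23.
    At 16: go right to 20.
      At 20: go left to 12.
        At 12: go left to 13.
          13 is a leaf — visit 13.
        At 12: no right child.
        Visit 12.
      At 20: go right to 27.
        At 27: go left to 4.
          4 is a leaf — visit 4.
        At 27: no right child.
        Visit 27.
      Visit 20.
    Visit 16.
  At 30: go right to 21.
    21 is a leaf — visit 21.
  Visit 30.
At 31: no right child.
Visit 31.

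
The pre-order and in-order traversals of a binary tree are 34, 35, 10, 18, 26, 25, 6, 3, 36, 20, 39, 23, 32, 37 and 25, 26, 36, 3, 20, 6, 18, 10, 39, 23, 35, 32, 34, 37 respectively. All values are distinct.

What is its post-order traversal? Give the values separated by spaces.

The first element of pre-order is the root; it splits in-order into left and right subtrees.
Root 34: left subtree has 12 nodes {25, 26, 36, 3, 20, 6, 18, 10, 39, 23, 35, 32}, right has 1 {37}.
  Root 35: left subtree has 10 nodes {25, 26, 36, 3, 20, 6, 18, 10, 39, 23}, right has 1 {32}.
    Root 10: left subtree has 7 nodes {25, 26, 36, 3, 20, 6, 18}, right has 2 {39, 23}.
      Root 18: left subtree has 6 nodes {25, 26, 36, 3, 20, 6}, right has 0 { }.
        Root 26: left subtree has 1 node {25}, right has 4 {36, 3, 20, 6}.
          Root 6: left subtree has 3 nodes {36, 3, 20}, right has 0 { }.
            Root 3: left subtree has 1 node {36}, right has 1 {20}.
      Root 39: left subtree has 0 nodes { }, right has 1 {23}.

25 36 20 3 6 26 18 23 39 10 32 35 37 34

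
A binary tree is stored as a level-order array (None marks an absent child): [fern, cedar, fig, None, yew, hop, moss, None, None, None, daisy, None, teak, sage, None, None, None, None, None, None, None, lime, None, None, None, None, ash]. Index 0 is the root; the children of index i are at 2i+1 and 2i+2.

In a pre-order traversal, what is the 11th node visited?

Pre-order visits the node, then its left subtree, then its right subtree.
Visit fern.
At fern: go left to cedar.
  Visit cedar.
  At cedar: no left child.
  At cedar: go right to yew.
    Visit yew.
    At yew: no left child.
    At yew: go right to daisy.
      Visit daisy.
      At daisy: go left to lime.
        lime is a leaf — visit lime.
      At daisy: no right child.
At fern: go right to fig.
  Visit fig.
  At fig: go left to hop.
    Visit hop.
    At hop: no left child.
    At hop: go right to teak.
      Visit teak.
      At teak: no left child.
      At teak: go right to ash.
        ash is a leaf — visit ash.
  At fig: go right to moss.
    Visit moss.
    At moss: go left to sage.
      sage is a leaf — visit sage.
    At moss: no right child.
Full pre-order sequence: fern, cedar, yew, daisy, lime, fig, hop, teak, ash, moss, sage.

sage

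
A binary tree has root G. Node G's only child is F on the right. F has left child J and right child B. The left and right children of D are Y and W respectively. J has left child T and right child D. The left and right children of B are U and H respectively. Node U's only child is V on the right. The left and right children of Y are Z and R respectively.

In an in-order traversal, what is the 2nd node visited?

In-order visits the left subtree, then the node, then the right subtree.
At G: no left child.
Visit G.
At G: go right to F.
  At F: go left to J.
    At J: go left to T.
      T is a leaf — visit T.
    Visit J.
    At J: go right to D.
      At D: go left to Y.
        At Y: go left to Z.
          Z is a leaf — visit Z.
        Visit Y.
        At Y: go right to R.
          R is a leaf — visit R.
      Visit D.
      At D: go right to W.
        W is a leaf — visit W.
  Visit F.
  At F: go right to B.
    At B: go left to U.
      At U: no left child.
      Visit U.
      At U: go right to V.
        V is a leaf — visit V.
    Visit B.
    At B: go right to H.
      H is a leaf — visit H.
Full in-order sequence: G, T, J, Z, Y, R, D, W, F, U, V, B, H.

T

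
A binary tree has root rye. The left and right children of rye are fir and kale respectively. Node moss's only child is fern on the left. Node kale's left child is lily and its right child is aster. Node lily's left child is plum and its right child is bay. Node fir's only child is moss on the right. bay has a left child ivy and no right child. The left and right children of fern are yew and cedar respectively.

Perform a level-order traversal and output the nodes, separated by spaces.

Level-order visits nodes level by level from the root, left to right within each level.
Level 0: rye
Level 1: fir, kale
Level 2: moss, lily, aster
Level 3: fern, plum, bay
Level 4: yew, cedar, ivy

rye fir kale moss lily aster fern plum bay yew cedar ivy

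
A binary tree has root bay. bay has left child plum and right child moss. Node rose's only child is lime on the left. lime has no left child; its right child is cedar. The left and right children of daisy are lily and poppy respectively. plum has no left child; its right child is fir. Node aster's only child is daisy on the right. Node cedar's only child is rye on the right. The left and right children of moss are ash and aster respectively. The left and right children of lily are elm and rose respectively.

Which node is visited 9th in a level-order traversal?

Level-order visits nodes level by level from the root, left to right within each level.
Level 0: bay
Level 1: plum, moss
Level 2: fir, ash, aster
Level 3: daisy
Level 4: lily, poppy
Level 5: elm, rose
Level 6: lime
Level 7: cedar
Level 8: rye
Full level-order sequence: bay, plum, moss, fir, ash, aster, daisy, lily, poppy, elm, rose, lime, cedar, rye.

poppy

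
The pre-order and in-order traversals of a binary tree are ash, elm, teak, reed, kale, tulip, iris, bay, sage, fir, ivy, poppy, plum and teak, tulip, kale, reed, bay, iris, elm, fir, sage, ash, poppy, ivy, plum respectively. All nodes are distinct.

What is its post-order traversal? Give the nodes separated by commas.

The first element of pre-order is the root; it splits in-order into left and right subtrees.
Root ash: left subtree has 9 nodes {teak, tulip, kale, reed, bay, iris, elm, fir, sage}, right has 3 {poppy, ivy, plum}.
  Root elm: left subtree has 6 nodes {teak, tulip, kale, reed, bay, iris}, right has 2 {fir, sage}.
    Root teak: left subtree has 0 nodes { }, right has 5 {tulip, kale, reed, bay, iris}.
      Root reed: left subtree has 2 nodes {tulip, kale}, right has 2 {bay, iris}.
        Root kale: left subtree has 1 node {tulip}, right has 0 { }.
        Root iris: left subtree has 1 node {bay}, right has 0 { }.
    Root sage: left subtree has 1 node {fir}, right has 0 { }.
  Root ivy: left subtree has 1 node {poppy}, right has 1 {plum}.

tulip, kale, bay, iris, reed, teak, fir, sage, elm, poppy, plum, ivy, ash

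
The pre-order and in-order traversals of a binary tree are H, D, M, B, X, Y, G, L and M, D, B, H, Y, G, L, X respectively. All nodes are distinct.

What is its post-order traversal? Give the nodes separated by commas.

M, B, D, L, G, Y, X, H

The first element of pre-order is the root; it splits in-order into left and right subtrees.
Root H: left subtree has 3 nodes {M, D, B}, right has 4 {Y, G, L, X}.
  Root D: left subtree has 1 node {M}, right has 1 {B}.
  Root X: left subtree has 3 nodes {Y, G, L}, right has 0 { }.
    Root Y: left subtree has 0 nodes { }, right has 2 {G, L}.
      Root G: left subtree has 0 nodes { }, right has 1 {L}.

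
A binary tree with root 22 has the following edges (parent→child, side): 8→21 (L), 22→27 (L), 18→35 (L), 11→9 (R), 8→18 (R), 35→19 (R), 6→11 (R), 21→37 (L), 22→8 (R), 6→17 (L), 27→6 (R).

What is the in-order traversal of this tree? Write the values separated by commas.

In-order visits the left subtree, then the node, then the right subtree.
At 22: go left to 27.
  At 27: no left child.
  Visit 27.
  At 27: go right to 6.
    At 6: go left to 17.
      17 is a leaf — visit 17.
    Visit 6.
    At 6: go right to 11.
      At 11: no left child.
      Visit 11.
      At 11: go right to 9.
        9 is a leaf — visit 9.
Visit 22.
At 22: go right to 8.
  At 8: go left to 21.
    At 21: go left to 37.
      37 is a leaf — visit 37.
    Visit 21.
    At 21: no right child.
  Visit 8.
  At 8: go right to 18.
    At 18: go left to 35.
      At 35: no left child.
      Visit 35.
      At 35: go right to 19.
        19 is a leaf — visit 19.
    Visit 18.
    At 18: no right child.

27, 17, 6, 11, 9, 22, 37, 21, 8, 35, 19, 18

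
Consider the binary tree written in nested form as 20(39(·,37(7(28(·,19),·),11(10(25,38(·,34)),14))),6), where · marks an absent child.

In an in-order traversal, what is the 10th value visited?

11

In-order visits the left subtree, then the node, then the right subtree.
At 20: go left to 39.
  At 39: no left child.
  Visit 39.
  At 39: go right to 37.
    At 37: go left to 7.
      At 7: go left to 28.
        At 28: no left child.
        Visit 28.
        At 28: go right to 19.
          19 is a leaf — visit 19.
      Visit 7.
      At 7: no right child.
    Visit 37.
    At 37: go right to 11.
      At 11: go left to 10.
        At 10: go left to 25.
          25 is a leaf — visit 25.
        Visit 10.
        At 10: go right to 38.
          At 38: no left child.
          Visit 38.
          At 38: go right to 34.
            34 is a leaf — visit 34.
      Visit 11.
      At 11: go right to 14.
        14 is a leaf — visit 14.
Visit 20.
At 20: go right to 6.
  6 is a leaf — visit 6.
Full in-order sequence: 39, 28, 19, 7, 37, 25, 10, 38, 34, 11, 14, 20, 6.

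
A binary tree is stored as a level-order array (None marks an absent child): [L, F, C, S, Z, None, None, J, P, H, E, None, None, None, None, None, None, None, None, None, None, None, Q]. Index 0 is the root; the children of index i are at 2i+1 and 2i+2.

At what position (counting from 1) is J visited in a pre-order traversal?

4

Pre-order visits the node, then its left subtree, then its right subtree.
Visit L.
At L: go left to F.
  Visit F.
  At F: go left to S.
    Visit S.
    At S: go left to J.
      J is a leaf — visit J.
    At S: go right to P.
      P is a leaf — visit P.
  At F: go right to Z.
    Visit Z.
    At Z: go left to H.
      H is a leaf — visit H.
    At Z: go right to E.
      Visit E.
      At E: no left child.
      At E: go right to Q.
        Q is a leaf — visit Q.
At L: go right to C.
  C is a leaf — visit C.
Full pre-order sequence: L, F, S, J, P, Z, H, E, Q, C.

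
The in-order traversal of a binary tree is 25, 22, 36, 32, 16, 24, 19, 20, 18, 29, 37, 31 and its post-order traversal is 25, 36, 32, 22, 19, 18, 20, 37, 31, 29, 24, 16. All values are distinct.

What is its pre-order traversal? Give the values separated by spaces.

16 22 25 32 36 24 29 20 19 18 31 37

The last element of post-order is the root; it splits in-order into left and right subtrees.
Root 16: left subtree has 4 nodes {25, 22, 36, 32}, right has 7 {24, 19, 20, 18, 29, 37, 31}.
  Root 22: left subtree has 1 node {25}, right has 2 {36, 32}.
    Root 32: left subtree has 1 node {36}, right has 0 { }.
  Root 24: left subtree has 0 nodes { }, right has 6 {19, 20, 18, 29, 37, 31}.
    Root 29: left subtree has 3 nodes {19, 20, 18}, right has 2 {37, 31}.
      Root 20: left subtree has 1 node {19}, right has 1 {18}.
      Root 31: left subtree has 1 node {37}, right has 0 { }.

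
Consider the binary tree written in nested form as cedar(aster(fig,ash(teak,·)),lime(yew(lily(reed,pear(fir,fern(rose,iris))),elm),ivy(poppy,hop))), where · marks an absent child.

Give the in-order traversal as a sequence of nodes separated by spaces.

fig aster teak ash cedar reed lily fir pear rose fern iris yew elm lime poppy ivy hop

In-order visits the left subtree, then the node, then the right subtree.
At cedar: go left to aster.
  At aster: go left to fig.
    fig is a leaf — visit fig.
  Visit aster.
  At aster: go right to ash.
    At ash: go left to teak.
      teak is a leaf — visit teak.
    Visit ash.
    At ash: no right child.
Visit cedar.
At cedar: go right to lime.
  At lime: go left to yew.
    At yew: go left to lily.
      At lily: go left to reed.
        reed is a leaf — visit reed.
      Visit lily.
      At lily: go right to pear.
        At pear: go left to fir.
          fir is a leaf — visit fir.
        Visit pear.
        At pear: go right to fern.
          At fern: go left to rose.
            rose is a leaf — visit rose.
          Visit fern.
          At fern: go right to iris.
            iris is a leaf — visit iris.
    Visit yew.
    At yew: go right to elm.
      elm is a leaf — visit elm.
  Visit lime.
  At lime: go right to ivy.
    At ivy: go left to poppy.
      poppy is a leaf — visit poppy.
    Visit ivy.
    At ivy: go right to hop.
      hop is a leaf — visit hop.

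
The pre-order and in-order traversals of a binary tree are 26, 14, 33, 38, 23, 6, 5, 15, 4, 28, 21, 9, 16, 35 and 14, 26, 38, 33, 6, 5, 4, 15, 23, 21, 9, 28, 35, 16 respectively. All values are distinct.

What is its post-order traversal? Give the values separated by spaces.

The first element of pre-order is the root; it splits in-order into left and right subtrees.
Root 26: left subtree has 1 node {14}, right has 12 {38, 33, 6, 5, 4, 15, 23, 21, 9, 28, 35, 16}.
  Root 33: left subtree has 1 node {38}, right has 10 {6, 5, 4, 15, 23, 21, 9, 28, 35, 16}.
    Root 23: left subtree has 4 nodes {6, 5, 4, 15}, right has 5 {21, 9, 28, 35, 16}.
      Root 6: left subtree has 0 nodes { }, right has 3 {5, 4, 15}.
        Root 5: left subtree has 0 nodes { }, right has 2 {4, 15}.
          Root 15: left subtree has 1 node {4}, right has 0 { }.
      Root 28: left subtree has 2 nodes {21, 9}, right has 2 {35, 16}.
        Root 21: left subtree has 0 nodes { }, right has 1 {9}.
        Root 16: left subtree has 1 node {35}, right has 0 { }.

14 38 4 15 5 6 9 21 35 16 28 23 33 26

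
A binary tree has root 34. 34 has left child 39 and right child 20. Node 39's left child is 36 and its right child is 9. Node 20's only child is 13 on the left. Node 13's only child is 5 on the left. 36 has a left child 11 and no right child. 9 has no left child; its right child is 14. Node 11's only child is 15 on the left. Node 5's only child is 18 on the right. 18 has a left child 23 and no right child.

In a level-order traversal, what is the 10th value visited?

15

Level-order visits nodes level by level from the root, left to right within each level.
Level 0: 34
Level 1: 39, 20
Level 2: 36, 9, 13
Level 3: 11, 14, 5
Level 4: 15, 18
Level 5: 23
Full level-order sequence: 34, 39, 20, 36, 9, 13, 11, 14, 5, 15, 18, 23.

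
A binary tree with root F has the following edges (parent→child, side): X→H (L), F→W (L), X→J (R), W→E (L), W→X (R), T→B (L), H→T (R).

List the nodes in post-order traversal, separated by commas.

Post-order visits the left subtree, then the right subtree, then the node.
At F: go left to W.
  At W: go left to E.
    E is a leaf — visit E.
  At W: go right to X.
    At X: go left to H.
      At H: no left child.
      At H: go right to T.
        At T: go left to B.
          B is a leaf — visit B.
        At T: no right child.
        Visit T.
      Visit H.
    At X: go right to J.
      J is a leaf — visit J.
    Visit X.
  Visit W.
At F: no right child.
Visit F.

E, B, T, H, J, X, W, F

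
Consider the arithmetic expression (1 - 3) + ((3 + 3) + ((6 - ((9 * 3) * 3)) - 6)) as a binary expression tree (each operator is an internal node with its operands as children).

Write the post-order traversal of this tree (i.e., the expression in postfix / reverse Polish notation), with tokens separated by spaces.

Post-order on an expression tree gives postfix notation: for each operator, emit left operand, right operand, then the operator.

1 3 - 3 3 + 6 9 3 * 3 * - 6 - + +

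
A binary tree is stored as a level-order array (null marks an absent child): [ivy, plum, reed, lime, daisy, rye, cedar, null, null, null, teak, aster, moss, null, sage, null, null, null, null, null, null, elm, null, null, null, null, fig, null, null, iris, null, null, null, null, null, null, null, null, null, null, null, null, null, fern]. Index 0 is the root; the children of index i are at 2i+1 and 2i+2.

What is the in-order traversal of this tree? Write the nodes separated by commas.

In-order visits the left subtree, then the node, then the right subtree.
At ivy: go left to plum.
  At plum: go left to lime.
    lime is a leaf — visit lime.
  Visit plum.
  At plum: go right to daisy.
    At daisy: no left child.
    Visit daisy.
    At daisy: go right to teak.
      At teak: go left to elm.
        At elm: go left to fern.
          fern is a leaf — visit fern.
        Visit elm.
        At elm: no right child.
      Visit teak.
      At teak: no right child.
Visit ivy.
At ivy: go right to reed.
  At reed: go left to rye.
    At rye: go left to aster.
      aster is a leaf — visit aster.
    Visit rye.
    At rye: go right to moss.
      At moss: no left child.
      Visit moss.
      At moss: go right to fig.
        fig is a leaf — visit fig.
  Visit reed.
  At reed: go right to cedar.
    At cedar: no left child.
    Visit cedar.
    At cedar: go right to sage.
      At sage: go left to iris.
        iris is a leaf — visit iris.
      Visit sage.
      At sage: no right child.

lime, plum, daisy, fern, elm, teak, ivy, aster, rye, moss, fig, reed, cedar, iris, sage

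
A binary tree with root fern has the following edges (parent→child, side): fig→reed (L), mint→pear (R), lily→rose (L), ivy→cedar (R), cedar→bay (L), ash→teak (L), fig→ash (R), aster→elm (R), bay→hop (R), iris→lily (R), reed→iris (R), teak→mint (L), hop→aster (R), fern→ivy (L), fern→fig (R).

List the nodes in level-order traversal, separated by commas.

fern, ivy, fig, cedar, reed, ash, bay, iris, teak, hop, lily, mint, aster, rose, pear, elm

Level-order visits nodes level by level from the root, left to right within each level.
Level 0: fern
Level 1: ivy, fig
Level 2: cedar, reed, ash
Level 3: bay, iris, teak
Level 4: hop, lily, mint
Level 5: aster, rose, pear
Level 6: elm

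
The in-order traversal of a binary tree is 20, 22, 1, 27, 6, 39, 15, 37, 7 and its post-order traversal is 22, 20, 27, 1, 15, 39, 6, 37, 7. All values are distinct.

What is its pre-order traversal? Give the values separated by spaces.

The last element of post-order is the root; it splits in-order into left and right subtrees.
Root 7: left subtree has 8 nodes {20, 22, 1, 27, 6, 39, 15, 37}, right has 0 { }.
  Root 37: left subtree has 7 nodes {20, 22, 1, 27, 6, 39, 15}, right has 0 { }.
    Root 6: left subtree has 4 nodes {20, 22, 1, 27}, right has 2 {39, 15}.
      Root 1: left subtree has 2 nodes {20, 22}, right has 1 {27}.
        Root 20: left subtree has 0 nodes { }, right has 1 {22}.
      Root 39: left subtree has 0 nodes { }, right has 1 {15}.

7 37 6 1 20 22 27 39 15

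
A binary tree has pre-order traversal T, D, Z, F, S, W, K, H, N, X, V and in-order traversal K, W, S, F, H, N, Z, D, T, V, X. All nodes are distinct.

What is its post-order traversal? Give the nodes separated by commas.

K, W, S, N, H, F, Z, D, V, X, T

The first element of pre-order is the root; it splits in-order into left and right subtrees.
Root T: left subtree has 8 nodes {K, W, S, F, H, N, Z, D}, right has 2 {V, X}.
  Root D: left subtree has 7 nodes {K, W, S, F, H, N, Z}, right has 0 { }.
    Root Z: left subtree has 6 nodes {K, W, S, F, H, N}, right has 0 { }.
      Root F: left subtree has 3 nodes {K, W, S}, right has 2 {H, N}.
        Root S: left subtree has 2 nodes {K, W}, right has 0 { }.
          Root W: left subtree has 1 node {K}, right has 0 { }.
        Root H: left subtree has 0 nodes { }, right has 1 {N}.
  Root X: left subtree has 1 node {V}, right has 0 { }.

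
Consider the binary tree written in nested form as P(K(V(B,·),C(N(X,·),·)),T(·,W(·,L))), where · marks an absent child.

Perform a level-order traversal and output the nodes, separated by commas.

P, K, T, V, C, W, B, N, L, X

Level-order visits nodes level by level from the root, left to right within each level.
Level 0: P
Level 1: K, T
Level 2: V, C, W
Level 3: B, N, L
Level 4: X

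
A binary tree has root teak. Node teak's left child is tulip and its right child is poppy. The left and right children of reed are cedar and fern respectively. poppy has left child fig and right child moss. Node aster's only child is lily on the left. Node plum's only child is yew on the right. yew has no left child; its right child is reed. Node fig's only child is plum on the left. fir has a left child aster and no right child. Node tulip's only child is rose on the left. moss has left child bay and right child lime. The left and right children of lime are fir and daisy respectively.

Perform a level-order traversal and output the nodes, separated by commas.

teak, tulip, poppy, rose, fig, moss, plum, bay, lime, yew, fir, daisy, reed, aster, cedar, fern, lily

Level-order visits nodes level by level from the root, left to right within each level.
Level 0: teak
Level 1: tulip, poppy
Level 2: rose, fig, moss
Level 3: plum, bay, lime
Level 4: yew, fir, daisy
Level 5: reed, aster
Level 6: cedar, fern, lily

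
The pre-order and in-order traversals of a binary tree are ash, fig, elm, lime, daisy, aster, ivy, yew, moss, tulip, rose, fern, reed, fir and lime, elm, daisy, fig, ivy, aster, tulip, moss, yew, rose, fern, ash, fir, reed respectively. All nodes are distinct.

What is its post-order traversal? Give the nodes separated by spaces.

The first element of pre-order is the root; it splits in-order into left and right subtrees.
Root ash: left subtree has 11 nodes {lime, elm, daisy, fig, ivy, aster, tulip, moss, yew, rose, fern}, right has 2 {fir, reed}.
  Root fig: left subtree has 3 nodes {lime, elm, daisy}, right has 7 {ivy, aster, tulip, moss, yew, rose, fern}.
    Root elm: left subtree has 1 node {lime}, right has 1 {daisy}.
    Root aster: left subtree has 1 node {ivy}, right has 5 {tulip, moss, yew, rose, fern}.
      Root yew: left subtree has 2 nodes {tulip, moss}, right has 2 {rose, fern}.
        Root moss: left subtree has 1 node {tulip}, right has 0 { }.
        Root rose: left subtree has 0 nodes { }, right has 1 {fern}.
  Root reed: left subtree has 1 node {fir}, right has 0 { }.

lime daisy elm ivy tulip moss fern rose yew aster fig fir reed ash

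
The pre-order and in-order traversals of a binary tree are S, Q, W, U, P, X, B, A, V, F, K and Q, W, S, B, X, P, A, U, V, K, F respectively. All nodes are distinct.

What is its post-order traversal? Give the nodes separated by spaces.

W Q B X A P K F V U S

The first element of pre-order is the root; it splits in-order into left and right subtrees.
Root S: left subtree has 2 nodes {Q, W}, right has 8 {B, X, P, A, U, V, K, F}.
  Root Q: left subtree has 0 nodes { }, right has 1 {W}.
  Root U: left subtree has 4 nodes {B, X, P, A}, right has 3 {V, K, F}.
    Root P: left subtree has 2 nodes {B, X}, right has 1 {A}.
      Root X: left subtree has 1 node {B}, right has 0 { }.
    Root V: left subtree has 0 nodes { }, right has 2 {K, F}.
      Root F: left subtree has 1 node {K}, right has 0 { }.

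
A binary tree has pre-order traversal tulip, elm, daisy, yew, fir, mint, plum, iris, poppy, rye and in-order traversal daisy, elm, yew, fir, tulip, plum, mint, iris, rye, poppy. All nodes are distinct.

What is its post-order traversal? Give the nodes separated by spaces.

The first element of pre-order is the root; it splits in-order into left and right subtrees.
Root tulip: left subtree has 4 nodes {daisy, elm, yew, fir}, right has 5 {plum, mint, iris, rye, poppy}.
  Root elm: left subtree has 1 node {daisy}, right has 2 {yew, fir}.
    Root yew: left subtree has 0 nodes { }, right has 1 {fir}.
  Root mint: left subtree has 1 node {plum}, right has 3 {iris, rye, poppy}.
    Root iris: left subtree has 0 nodes { }, right has 2 {rye, poppy}.
      Root poppy: left subtree has 1 node {rye}, right has 0 { }.

daisy fir yew elm plum rye poppy iris mint tulip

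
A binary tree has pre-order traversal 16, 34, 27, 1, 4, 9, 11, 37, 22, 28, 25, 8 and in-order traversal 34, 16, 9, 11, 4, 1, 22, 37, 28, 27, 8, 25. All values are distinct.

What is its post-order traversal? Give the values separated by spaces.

34 11 9 4 22 28 37 1 8 25 27 16

The first element of pre-order is the root; it splits in-order into left and right subtrees.
Root 16: left subtree has 1 node {34}, right has 10 {9, 11, 4, 1, 22, 37, 28, 27, 8, 25}.
  Root 27: left subtree has 7 nodes {9, 11, 4, 1, 22, 37, 28}, right has 2 {8, 25}.
    Root 1: left subtree has 3 nodes {9, 11, 4}, right has 3 {22, 37, 28}.
      Root 4: left subtree has 2 nodes {9, 11}, right has 0 { }.
        Root 9: left subtree has 0 nodes { }, right has 1 {11}.
      Root 37: left subtree has 1 node {22}, right has 1 {28}.
    Root 25: left subtree has 1 node {8}, right has 0 { }.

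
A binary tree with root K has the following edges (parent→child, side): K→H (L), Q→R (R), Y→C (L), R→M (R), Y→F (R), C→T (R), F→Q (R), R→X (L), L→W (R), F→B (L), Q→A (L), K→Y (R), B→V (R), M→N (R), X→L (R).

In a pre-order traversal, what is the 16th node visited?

N

Pre-order visits the node, then its left subtree, then its right subtree.
Visit K.
At K: go left to H.
  H is a leaf — visit H.
At K: go right to Y.
  Visit Y.
  At Y: go left to C.
    Visit C.
    At C: no left child.
    At C: go right to T.
      T is a leaf — visit T.
  At Y: go right to F.
    Visit F.
    At F: go left to B.
      Visit B.
      At B: no left child.
      At B: go right to V.
        V is a leaf — visit V.
    At F: go right to Q.
      Visit Q.
      At Q: go left to A.
        A is a leaf — visit A.
      At Q: go right to R.
        Visit R.
        At R: go left to X.
          Visit X.
          At X: no left child.
          At X: go right to L.
            Visit L.
            At L: no left child.
            At L: go right to W.
              W is a leaf — visit W.
        At R: go right to M.
          Visit M.
          At M: no left child.
          At M: go right to N.
            N is a leaf — visit N.
Full pre-order sequence: K, H, Y, C, T, F, B, V, Q, A, R, X, L, W, M, N.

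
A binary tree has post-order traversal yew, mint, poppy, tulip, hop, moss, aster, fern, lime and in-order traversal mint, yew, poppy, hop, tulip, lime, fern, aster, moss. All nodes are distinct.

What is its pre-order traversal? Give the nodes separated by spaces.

lime hop poppy mint yew tulip fern aster moss

The last element of post-order is the root; it splits in-order into left and right subtrees.
Root lime: left subtree has 5 nodes {mint, yew, poppy, hop, tulip}, right has 3 {fern, aster, moss}.
  Root hop: left subtree has 3 nodes {mint, yew, poppy}, right has 1 {tulip}.
    Root poppy: left subtree has 2 nodes {mint, yew}, right has 0 { }.
      Root mint: left subtree has 0 nodes { }, right has 1 {yew}.
  Root fern: left subtree has 0 nodes { }, right has 2 {aster, moss}.
    Root aster: left subtree has 0 nodes { }, right has 1 {moss}.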